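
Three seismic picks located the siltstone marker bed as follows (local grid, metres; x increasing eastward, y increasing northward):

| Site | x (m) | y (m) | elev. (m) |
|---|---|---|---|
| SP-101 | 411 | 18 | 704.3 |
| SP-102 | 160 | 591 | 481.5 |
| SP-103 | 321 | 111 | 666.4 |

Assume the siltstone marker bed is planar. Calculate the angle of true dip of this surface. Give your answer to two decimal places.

20.56°

Two edge vectors: SP-101→SP-102 = (-251, 573, -222.8), SP-101→SP-103 = (-90, 93, -37.9).
Normal n = (SP-101→SP-102) × (SP-101→SP-103) = (-996.3, 10539.1, 28227).
So ∂z/∂x = −n_x/n_z = 0.03530 and ∂z/∂y = −n_y/n_z = −0.37337.
Gradient magnitude |∇z| = √(a² + b²) = √(0.00125 + 0.13940) = 0.37503.
True dip = arctan(0.37503) = 20.56°, dipping toward N (azimuth ≈ 355°).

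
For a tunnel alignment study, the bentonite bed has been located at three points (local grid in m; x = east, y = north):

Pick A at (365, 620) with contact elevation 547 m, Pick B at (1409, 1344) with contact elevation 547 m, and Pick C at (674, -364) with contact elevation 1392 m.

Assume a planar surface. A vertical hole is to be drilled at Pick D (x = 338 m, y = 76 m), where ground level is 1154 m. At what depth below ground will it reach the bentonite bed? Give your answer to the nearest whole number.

237 m

Let the plane be z = a·x + b·y + c.
Pick B−Pick A: 1044a + 724b = 0;  Pick C−Pick A: 309a − 984b = 845.
Solving gives a = 0.48903, b = −0.70517.
Then c = 547 − a·365 − b·620 = 805.71.
At (338, 76): z_contact = 165.3 − 53.6 + 805.71 = 917.4 m.
Depth below ground = 1154 − 917.4 = 237 m.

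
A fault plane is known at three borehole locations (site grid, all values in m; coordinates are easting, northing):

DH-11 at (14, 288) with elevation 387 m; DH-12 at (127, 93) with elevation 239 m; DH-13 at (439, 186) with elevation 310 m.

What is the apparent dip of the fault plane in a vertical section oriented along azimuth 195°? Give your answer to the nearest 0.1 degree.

36.3°

Let the plane be z = a·easting + b·northing + c.
DH-12−DH-11: 113a − 195b = −148;  DH-13−DH-11: 425a − 102b = −77.
Solving gives a = 0.00114, b = 0.75963.
Unit vector along 195° is (sin 195°, cos 195°) = (-0.2588, -0.9659).
Slope in that direction = a·(-0.2588) + b·(-0.9659) = −0.73404.
Apparent dip = arctan|0.73404| = 36.3° (true dip is 37.2°, so apparent ≤ true as expected).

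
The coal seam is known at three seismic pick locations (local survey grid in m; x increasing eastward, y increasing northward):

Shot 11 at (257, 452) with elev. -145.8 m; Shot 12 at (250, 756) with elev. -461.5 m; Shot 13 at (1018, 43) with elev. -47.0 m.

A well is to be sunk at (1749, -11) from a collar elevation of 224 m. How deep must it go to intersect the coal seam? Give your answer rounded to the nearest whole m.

531 m

Two edge vectors: Shot 11→Shot 12 = (-7, 304, -315.7), Shot 11→Shot 13 = (761, -409, 98.8).
Normal n = (Shot 11→Shot 12) × (Shot 11→Shot 13) = (-99086.1, -239556.1, -228481).
So ∂z/∂x = −n_x/n_z = −0.43367 and ∂z/∂y = −n_y/n_z = −1.04847.
Intercept c from Shot 11: -145.8 + 111.45 + 473.91 = 439.56.
At (1749, -11): z_contact = −758.5 + 11.5 + 439.56 = -307.4 m.
Depth below ground = 224 − (-307.4) = 531 m.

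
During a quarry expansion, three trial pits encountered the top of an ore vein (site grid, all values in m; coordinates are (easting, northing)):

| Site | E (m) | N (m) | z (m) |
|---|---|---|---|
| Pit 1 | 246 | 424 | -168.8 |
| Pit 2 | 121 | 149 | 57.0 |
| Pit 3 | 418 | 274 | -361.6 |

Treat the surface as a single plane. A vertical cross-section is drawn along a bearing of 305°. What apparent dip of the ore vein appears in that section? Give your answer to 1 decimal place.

43.5°

Let the plane be z = a·E + b·N + c.
Pit 2−Pit 1: −125a − 275b = 225.8;  Pit 3−Pit 1: 172a − 150b = −192.8.
Solving gives a = −1.31552, b = −0.22313.
Unit vector along 305° is (sin 305°, cos 305°) = (-0.8192, 0.5736).
Slope in that direction = a·(-0.8192) + b·(0.5736) = 0.94963.
Apparent dip = arctan|0.94963| = 43.5° (true dip is 53.2°, so apparent ≤ true as expected).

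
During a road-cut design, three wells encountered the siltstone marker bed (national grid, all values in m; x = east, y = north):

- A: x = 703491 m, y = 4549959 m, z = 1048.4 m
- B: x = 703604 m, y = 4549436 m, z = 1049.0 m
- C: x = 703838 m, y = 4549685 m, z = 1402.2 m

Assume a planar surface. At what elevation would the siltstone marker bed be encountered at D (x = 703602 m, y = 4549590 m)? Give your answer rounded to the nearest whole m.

1087 m

Two edge vectors: A→B = (113, -523, 0.6), A→C = (347, -274, 353.8).
Normal n = (A→B) × (A→C) = (-184873, -39771.2, 150519).
So ∂z/∂x = −n_x/n_z = 1.22823697 and ∂z/∂y = −n_y/n_z = 0.26422711.
Intercept c from A: 1048.4 − 864053.65 − 1202222.51 = −2065227.76.
At (703602, 4549590): z = 864190.0 + 1202125.0 − 2065227.76 = 1087.2 m.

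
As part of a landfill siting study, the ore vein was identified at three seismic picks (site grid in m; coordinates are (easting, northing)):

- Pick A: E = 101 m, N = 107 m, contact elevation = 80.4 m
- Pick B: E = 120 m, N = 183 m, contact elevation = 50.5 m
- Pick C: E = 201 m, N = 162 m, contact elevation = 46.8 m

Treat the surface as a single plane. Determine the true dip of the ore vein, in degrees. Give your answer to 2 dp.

21.04°

Two edge vectors: Pick A→Pick B = (19, 76, -29.9), Pick A→Pick C = (100, 55, -33.6).
Normal n = (Pick A→Pick B) × (Pick A→Pick C) = (-909.1, -2351.6, -6555).
So ∂z/∂E = −n_x/n_z = −0.13869 and ∂z/∂N = −n_y/n_z = −0.35875.
Gradient magnitude |∇z| = √(a² + b²) = √(0.01923 + 0.12870) = 0.38462.
True dip = arctan(0.38462) = 21.04°, dipping toward NNE (azimuth ≈ 021°).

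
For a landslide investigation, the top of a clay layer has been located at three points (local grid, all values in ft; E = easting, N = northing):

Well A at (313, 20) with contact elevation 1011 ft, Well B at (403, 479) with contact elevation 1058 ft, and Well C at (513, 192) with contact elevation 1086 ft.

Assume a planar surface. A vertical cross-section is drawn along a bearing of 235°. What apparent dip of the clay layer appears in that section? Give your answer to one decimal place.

16.8°

Two edge vectors: Well A→Well B = (90, 459, 47), Well A→Well C = (200, 172, 75).
Normal n = (Well A→Well B) × (Well A→Well C) = (26341, 2650, -76320).
So ∂z/∂E = −n_x/n_z = 0.34514 and ∂z/∂N = −n_y/n_z = 0.03472.
Unit vector along 235° is (sin 235°, cos 235°) = (-0.8192, -0.5736).
Slope in that direction = a·(-0.8192) + b·(-0.5736) = −0.30264.
Apparent dip = arctan|0.30264| = 16.8° (true dip is 19.1°, so apparent ≤ true as expected).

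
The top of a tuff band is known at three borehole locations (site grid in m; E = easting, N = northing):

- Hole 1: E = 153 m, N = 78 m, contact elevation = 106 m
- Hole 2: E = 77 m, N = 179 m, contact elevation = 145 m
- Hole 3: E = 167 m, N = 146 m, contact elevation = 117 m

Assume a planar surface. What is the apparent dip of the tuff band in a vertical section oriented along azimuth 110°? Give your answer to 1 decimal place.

16.3°

Let the plane be z = a·E + b·N + c.
Hole 2−Hole 1: −76a + 101b = 39;  Hole 3−Hole 1: 14a + 68b = 11.
Solving gives a = −0.23412, b = 0.20997.
Unit vector along 110° is (sin 110°, cos 110°) = (0.9397, -0.3420).
Slope in that direction = a·(0.9397) + b·(-0.3420) = −0.29182.
Apparent dip = arctan|0.29182| = 16.3° (true dip is 17.5°, so apparent ≤ true as expected).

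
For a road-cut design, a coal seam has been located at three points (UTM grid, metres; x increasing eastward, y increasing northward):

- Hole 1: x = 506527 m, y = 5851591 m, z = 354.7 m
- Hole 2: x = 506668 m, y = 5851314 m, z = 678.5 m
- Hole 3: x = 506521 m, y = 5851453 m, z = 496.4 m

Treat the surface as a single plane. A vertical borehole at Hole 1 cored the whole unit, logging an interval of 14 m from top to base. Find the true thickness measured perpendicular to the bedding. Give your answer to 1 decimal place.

9.6 m

Let the plane be z = a·x + b·y + c.
Hole 2−Hole 1: 141a − 277b = 323.8;  Hole 3−Hole 1: −6a − 138b = 141.7.
Solving gives a = 0.25727, b = −1.03800.
|∇z| = √(a²+b²) = 1.06940, so dip δ = arctan(1.06940) = 46.92°.
True thickness = vertical thickness × cos δ = 14 × cos 46.92° = 9.6 m.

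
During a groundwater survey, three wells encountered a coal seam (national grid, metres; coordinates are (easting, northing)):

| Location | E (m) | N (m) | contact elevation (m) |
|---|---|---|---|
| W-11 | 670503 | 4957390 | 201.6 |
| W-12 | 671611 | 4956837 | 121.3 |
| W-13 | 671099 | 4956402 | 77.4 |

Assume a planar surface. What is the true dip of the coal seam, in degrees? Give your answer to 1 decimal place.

6.7°

Two edge vectors: W-11→W-12 = (1108, -553, -80.3), W-11→W-13 = (596, -988, -124.2).
Normal n = (W-11→W-12) × (W-11→W-13) = (-10653.8, 89754.8, -765116).
So ∂z/∂E = −n_x/n_z = −0.01392 and ∂z/∂N = −n_y/n_z = 0.11731.
Gradient magnitude |∇z| = √(a² + b²) = √(0.00019 + 0.01376) = 0.11813.
True dip = arctan(0.11813) = 6.7°, dipping toward S (azimuth ≈ 173°).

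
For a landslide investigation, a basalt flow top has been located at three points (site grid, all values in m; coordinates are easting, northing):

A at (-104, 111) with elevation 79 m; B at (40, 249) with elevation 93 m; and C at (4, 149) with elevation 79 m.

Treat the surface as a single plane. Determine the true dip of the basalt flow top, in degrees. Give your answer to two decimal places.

Let the plane be z = a·easting + b·northing + c.
B−A: 144a + 138b = 14;  C−A: 108a + 38b = 0.
Solving gives a = −0.05640, b = 0.16031.
Gradient magnitude |∇z| = √(a² + b²) = √(0.00318 + 0.02570) = 0.16994.
True dip = arctan(0.16994) = 9.64°, dipping toward SSE (azimuth ≈ 161°).

9.64°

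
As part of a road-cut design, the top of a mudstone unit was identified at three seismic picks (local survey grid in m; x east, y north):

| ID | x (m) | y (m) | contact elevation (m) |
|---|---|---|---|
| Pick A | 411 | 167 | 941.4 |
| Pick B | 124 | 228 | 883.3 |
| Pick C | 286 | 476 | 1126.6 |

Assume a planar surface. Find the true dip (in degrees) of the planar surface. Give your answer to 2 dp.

39.63°

Two edge vectors: Pick A→Pick B = (-287, 61, -58.1), Pick A→Pick C = (-125, 309, 185.2).
Normal n = (Pick A→Pick B) × (Pick A→Pick C) = (29250.1, 60414.9, -81058).
So ∂z/∂x = −n_x/n_z = 0.36085 and ∂z/∂y = −n_y/n_z = 0.74533.
Gradient magnitude |∇z| = √(a² + b²) = √(0.13022 + 0.55552) = 0.82809.
True dip = arctan(0.82809) = 39.63°, dipping toward SSW (azimuth ≈ 206°).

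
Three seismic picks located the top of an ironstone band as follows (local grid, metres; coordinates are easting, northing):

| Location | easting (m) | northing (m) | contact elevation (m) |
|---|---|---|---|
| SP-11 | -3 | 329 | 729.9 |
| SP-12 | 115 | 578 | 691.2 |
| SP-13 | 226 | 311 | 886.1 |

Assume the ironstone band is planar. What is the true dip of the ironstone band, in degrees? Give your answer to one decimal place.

38.4°

Let the plane be z = a·easting + b·northing + c.
SP-12−SP-11: 118a + 249b = −38.7;  SP-13−SP-11: 229a − 18b = 156.2.
Solving gives a = 0.64582, b = −0.46147.
Gradient magnitude |∇z| = √(a² + b²) = √(0.41709 + 0.21296) = 0.79375.
True dip = arctan(0.79375) = 38.4°, dipping toward NW (azimuth ≈ 306°).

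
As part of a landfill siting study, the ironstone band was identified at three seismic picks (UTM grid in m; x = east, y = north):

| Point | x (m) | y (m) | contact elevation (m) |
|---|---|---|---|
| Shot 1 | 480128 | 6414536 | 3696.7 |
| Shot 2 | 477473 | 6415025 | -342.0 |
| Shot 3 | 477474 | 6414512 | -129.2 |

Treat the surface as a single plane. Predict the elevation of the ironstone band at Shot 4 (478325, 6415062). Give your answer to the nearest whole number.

Let the plane be z = a·x + b·y + c.
Shot 2−Shot 1: −2655a + 489b = −4038.7;  Shot 3−Shot 1: −2654a − 24b = −3825.9.
Solving gives a = 1.44528558, b = −0.41199749.
Then c = 3696.7 − a·480128 − b·6414536 = 1952547.38.
At (478325, 6415062): z = 691316.2 − 2642989.5 + 1952547.38 = 874.1 m.

874 m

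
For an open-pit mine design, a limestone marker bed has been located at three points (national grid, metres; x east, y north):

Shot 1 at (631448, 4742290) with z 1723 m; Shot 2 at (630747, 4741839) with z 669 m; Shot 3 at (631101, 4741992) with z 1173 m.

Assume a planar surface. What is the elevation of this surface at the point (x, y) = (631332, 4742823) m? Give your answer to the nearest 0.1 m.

1778.3 m

Let the plane be z = a·x + b·y + c.
Shot 2−Shot 1: −701a − 451b = −1054;  Shot 3−Shot 1: −347a − 298b = −550.
Solving gives a = 1.260319460, b = 0.378084388.
Then c = 1723 − a·631448 − b·4742290 = −2587089.01.
At (631332, 4742823): z = 795680.0 + 1793187.3 − 2587089.01 = 1778.3 m.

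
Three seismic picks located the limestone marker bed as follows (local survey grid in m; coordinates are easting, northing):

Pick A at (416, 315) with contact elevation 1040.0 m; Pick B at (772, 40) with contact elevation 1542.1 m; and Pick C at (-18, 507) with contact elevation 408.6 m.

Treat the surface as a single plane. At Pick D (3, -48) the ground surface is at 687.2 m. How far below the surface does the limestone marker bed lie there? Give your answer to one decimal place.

Two edge vectors: Pick A→Pick B = (356, -275, 502.1), Pick A→Pick C = (-434, 192, -631.4).
Normal n = (Pick A→Pick B) × (Pick A→Pick C) = (77231.8, 6867, -50998).
So ∂z/∂easting = −n_x/n_z = 1.51441 and ∂z/∂northing = −n_y/n_z = 0.13465.
Intercept c from Pick A: 1040 − 629.99 − 42.42 = 367.59.
At (3, -48): z_contact = 4.54 − 6.46 + 367.59 = 365.67 m.
Depth below ground = 687.2 − 365.67 = 321.5 m.

321.5 m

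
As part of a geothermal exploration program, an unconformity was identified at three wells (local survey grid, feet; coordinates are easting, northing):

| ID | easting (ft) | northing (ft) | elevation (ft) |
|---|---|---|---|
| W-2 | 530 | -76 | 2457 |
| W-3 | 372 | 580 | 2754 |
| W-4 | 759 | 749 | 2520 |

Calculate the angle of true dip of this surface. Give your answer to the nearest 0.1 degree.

37.9°

Let the plane be z = a·easting + b·northing + c.
W-3−W-2: −158a + 656b = 297;  W-4−W-2: 229a + 825b = 63.
Solving gives a = −0.72600, b = 0.27788.
Gradient magnitude |∇z| = √(a² + b²) = √(0.52708 + 0.07722) = 0.77737.
True dip = arctan(0.77737) = 37.9°, dipping toward ESE (azimuth ≈ 111°).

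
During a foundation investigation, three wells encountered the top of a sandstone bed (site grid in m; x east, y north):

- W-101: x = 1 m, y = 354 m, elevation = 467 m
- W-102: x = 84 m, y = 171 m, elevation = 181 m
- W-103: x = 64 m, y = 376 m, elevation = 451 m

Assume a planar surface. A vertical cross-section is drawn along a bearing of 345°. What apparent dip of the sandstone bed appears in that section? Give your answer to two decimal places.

Let the plane be z = a·x + b·y + c.
W-102−W-101: 83a − 183b = −286;  W-103−W-101: 63a + 22b = −16.
Solving gives a = −0.69038, b = 1.24972.
Unit vector along 345° is (sin 345°, cos 345°) = (-0.2588, 0.9659).
Slope in that direction = a·(-0.2588) + b·(0.9659) = 1.38582.
Apparent dip = arctan|1.38582| = 54.19° (true dip is 55.0°, so apparent ≤ true as expected).

54.19°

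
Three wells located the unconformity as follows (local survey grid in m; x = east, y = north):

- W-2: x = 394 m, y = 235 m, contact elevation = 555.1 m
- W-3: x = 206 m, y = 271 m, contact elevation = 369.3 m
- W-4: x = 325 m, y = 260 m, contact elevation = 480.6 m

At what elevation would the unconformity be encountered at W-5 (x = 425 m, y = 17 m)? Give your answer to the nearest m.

Let the plane be z = a·x + b·y + c.
W-3−W-2: −188a + 36b = −185.8;  W-4−W-2: −69a + 25b = −74.5.
Solving gives a = 0.88583, b = −0.53511.
Then c = 555.1 − a·394 − b·235 = 331.83.
At (425, 17): z = 376.5 − 9.1 + 331.83 = 699.2 m.

699 m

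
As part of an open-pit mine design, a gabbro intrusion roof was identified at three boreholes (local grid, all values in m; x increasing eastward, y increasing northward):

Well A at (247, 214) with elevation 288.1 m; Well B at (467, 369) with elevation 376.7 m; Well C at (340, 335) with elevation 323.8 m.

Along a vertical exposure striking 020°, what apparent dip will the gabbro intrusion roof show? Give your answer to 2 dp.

Let the plane be z = a·x + b·y + c.
Well B−Well A: 220a + 155b = 88.6;  Well C−Well A: 93a + 121b = 35.7.
Solving gives a = 0.42500, b = −0.03161.
Unit vector along 020° is (sin 20°, cos 20°) = (0.3420, 0.9397).
Slope in that direction = a·(0.3420) + b·(0.9397) = 0.11565.
Apparent dip = arctan|0.11565| = 6.60° (true dip is 23.1°, so apparent ≤ true as expected).

6.60°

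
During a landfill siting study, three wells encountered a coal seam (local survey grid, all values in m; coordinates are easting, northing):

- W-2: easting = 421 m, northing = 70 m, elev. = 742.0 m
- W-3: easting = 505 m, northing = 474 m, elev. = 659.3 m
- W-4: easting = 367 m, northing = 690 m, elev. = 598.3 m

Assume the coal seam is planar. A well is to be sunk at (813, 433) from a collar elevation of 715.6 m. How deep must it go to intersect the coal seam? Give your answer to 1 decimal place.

18.9 m

Two edge vectors: W-2→W-3 = (84, 404, -82.7), W-2→W-4 = (-54, 620, -143.7).
Normal n = (W-2→W-3) × (W-2→W-4) = (-6780.8, 16536.6, 73896).
So ∂z/∂easting = −n_x/n_z = 0.09176 and ∂z/∂northing = −n_y/n_z = −0.22378.
Intercept c from W-2: 742 − 38.63 + 15.66 = 719.03.
At (813, 433): z_contact = 74.60 − 96.90 + 719.03 = 696.74 m.
Depth below ground = 715.6 − 696.74 = 18.9 m.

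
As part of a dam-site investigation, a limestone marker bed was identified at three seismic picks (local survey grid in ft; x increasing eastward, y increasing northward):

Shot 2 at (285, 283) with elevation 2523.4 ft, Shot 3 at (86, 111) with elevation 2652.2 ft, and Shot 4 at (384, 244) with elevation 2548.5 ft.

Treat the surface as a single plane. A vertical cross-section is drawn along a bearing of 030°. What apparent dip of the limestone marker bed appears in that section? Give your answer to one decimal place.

Two edge vectors: Shot 2→Shot 3 = (-199, -172, 128.8), Shot 2→Shot 4 = (99, -39, 25.1).
Normal n = (Shot 2→Shot 3) × (Shot 2→Shot 4) = (706, 17746.1, 24789).
So ∂z/∂x = −n_x/n_z = −0.02848 and ∂z/∂y = −n_y/n_z = −0.71589.
Unit vector along 030° is (sin 30°, cos 30°) = (0.5000, 0.8660).
Slope in that direction = a·(0.5000) + b·(0.8660) = −0.63422.
Apparent dip = arctan|0.63422| = 32.4° (true dip is 35.6°, so apparent ≤ true as expected).

32.4°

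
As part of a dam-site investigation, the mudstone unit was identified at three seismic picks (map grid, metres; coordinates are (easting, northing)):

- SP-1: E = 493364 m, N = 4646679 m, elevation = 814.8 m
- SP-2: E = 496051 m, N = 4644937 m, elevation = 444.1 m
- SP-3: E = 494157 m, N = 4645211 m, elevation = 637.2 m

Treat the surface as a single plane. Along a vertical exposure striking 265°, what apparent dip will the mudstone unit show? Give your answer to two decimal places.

4.86°

Two edge vectors: SP-1→SP-2 = (2687, -1742, -370.7), SP-1→SP-3 = (793, -1468, -177.6).
Normal n = (SP-1→SP-2) × (SP-1→SP-3) = (-234808.4, 183246.1, -2563110).
So ∂z/∂E = −n_x/n_z = −0.09161 and ∂z/∂N = −n_y/n_z = 0.07149.
Unit vector along 265° is (sin 265°, cos 265°) = (-0.9962, -0.0872).
Slope in that direction = a·(-0.9962) + b·(-0.0872) = 0.08503.
Apparent dip = arctan|0.08503| = 4.86° (true dip is 6.6°, so apparent ≤ true as expected).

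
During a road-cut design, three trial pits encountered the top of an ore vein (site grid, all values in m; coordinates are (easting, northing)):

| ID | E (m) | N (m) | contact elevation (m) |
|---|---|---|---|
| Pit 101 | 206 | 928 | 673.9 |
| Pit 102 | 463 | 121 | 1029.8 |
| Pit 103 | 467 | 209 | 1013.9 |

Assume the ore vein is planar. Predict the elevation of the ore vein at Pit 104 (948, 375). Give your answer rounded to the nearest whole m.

1323 m

Let the plane be z = a·E + b·N + c.
Pit 102−Pit 101: 257a − 807b = 355.9;  Pit 103−Pit 101: 261a − 719b = 340.
Solving gives a = 0.71537, b = −0.21320.
Then c = 673.9 − a·206 − b·928 = 724.38.
At (948, 375): z = 678.2 − 79.9 + 724.38 = 1322.6 m.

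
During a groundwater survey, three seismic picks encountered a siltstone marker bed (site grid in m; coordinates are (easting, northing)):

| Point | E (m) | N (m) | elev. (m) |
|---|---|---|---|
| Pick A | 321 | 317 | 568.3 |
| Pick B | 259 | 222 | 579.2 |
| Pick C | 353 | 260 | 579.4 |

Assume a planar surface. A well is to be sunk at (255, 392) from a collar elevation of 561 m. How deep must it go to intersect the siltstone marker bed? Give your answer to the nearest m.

9 m

Let the plane be z = a·E + b·N + c.
Pick B−Pick A: −62a − 95b = 10.9;  Pick C−Pick A: 32a − 57b = 11.1.
Solving gives a = 0.06590, b = −0.15774.
Then c = 568.3 − a·321 − b·317 = 597.15.
At (255, 392): z_contact = 16.8 − 61.8 + 597.15 = 552.1 m.
Depth below ground = 561 − 552.1 = 9 m.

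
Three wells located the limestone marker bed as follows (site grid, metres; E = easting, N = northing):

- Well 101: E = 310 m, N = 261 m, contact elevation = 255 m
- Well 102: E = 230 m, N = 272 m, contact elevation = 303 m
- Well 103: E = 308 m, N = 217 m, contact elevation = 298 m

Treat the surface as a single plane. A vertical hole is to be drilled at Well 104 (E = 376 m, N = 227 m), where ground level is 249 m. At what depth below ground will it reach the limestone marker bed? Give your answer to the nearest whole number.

Let the plane be z = a·E + b·N + c.
Well 102−Well 101: −80a + 11b = 48;  Well 103−Well 101: −2a − 44b = 43.
Solving gives a = −0.72981, b = −0.94410.
Then c = 255 − a·310 − b·261 = 727.65.
At (376, 227): z_contact = −274.4 − 214.3 + 727.65 = 238.9 m.
Depth below ground = 249 − 238.9 = 10 m.

10 m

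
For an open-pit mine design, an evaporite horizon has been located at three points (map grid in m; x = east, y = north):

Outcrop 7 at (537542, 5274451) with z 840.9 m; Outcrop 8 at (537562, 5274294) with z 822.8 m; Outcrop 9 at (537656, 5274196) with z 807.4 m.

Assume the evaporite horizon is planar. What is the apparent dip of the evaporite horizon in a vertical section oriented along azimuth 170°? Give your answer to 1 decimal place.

Let the plane be z = a·x + b·y + c.
Outcrop 8−Outcrop 7: 20a − 157b = −18.1;  Outcrop 9−Outcrop 7: 114a − 255b = −33.5.
Solving gives a = −0.05032, b = 0.10888.
Unit vector along 170° is (sin 170°, cos 170°) = (0.1736, -0.9848).
Slope in that direction = a·(0.1736) + b·(-0.9848) = −0.11596.
Apparent dip = arctan|0.11596| = 6.6° (true dip is 6.8°, so apparent ≤ true as expected).

6.6°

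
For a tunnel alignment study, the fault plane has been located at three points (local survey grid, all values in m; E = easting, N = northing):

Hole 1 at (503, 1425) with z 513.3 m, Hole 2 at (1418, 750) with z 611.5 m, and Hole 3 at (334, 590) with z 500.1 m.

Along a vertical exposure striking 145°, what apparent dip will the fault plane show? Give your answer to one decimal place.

Two edge vectors: Hole 1→Hole 2 = (915, -675, 98.2), Hole 1→Hole 3 = (-169, -835, -13.2).
Normal n = (Hole 1→Hole 2) × (Hole 1→Hole 3) = (90907, -4517.8, -878100).
So ∂z/∂E = −n_x/n_z = 0.10353 and ∂z/∂N = −n_y/n_z = −0.00514.
Unit vector along 145° is (sin 145°, cos 145°) = (0.5736, -0.8192).
Slope in that direction = a·(0.5736) + b·(-0.8192) = 0.06360.
Apparent dip = arctan|0.06360| = 3.6° (true dip is 5.9°, so apparent ≤ true as expected).

3.6°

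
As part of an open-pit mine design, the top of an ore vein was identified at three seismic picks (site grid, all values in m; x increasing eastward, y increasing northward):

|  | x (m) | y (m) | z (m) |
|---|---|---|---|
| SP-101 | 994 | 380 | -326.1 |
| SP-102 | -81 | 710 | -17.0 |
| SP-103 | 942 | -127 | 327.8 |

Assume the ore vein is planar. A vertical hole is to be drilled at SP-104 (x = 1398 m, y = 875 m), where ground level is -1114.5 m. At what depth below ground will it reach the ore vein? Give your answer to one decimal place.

Two edge vectors: SP-101→SP-102 = (-1075, 330, 309.1), SP-101→SP-103 = (-52, -507, 653.9).
Normal n = (SP-101→SP-102) × (SP-101→SP-103) = (372500.7, 686869.3, 562185).
So ∂z/∂x = −n_x/n_z = −0.662595 and ∂z/∂y = −n_y/n_z = −1.221785.
Intercept c from SP-101: -326.1 + 658.62 + 464.28 = 796.80.
At (1398, 875): z_contact = −926.31 − 1069.06 + 796.80 = -1198.57 m.
Depth below ground = -1114.5 − (-1198.57) = 84.1 m.

84.1 m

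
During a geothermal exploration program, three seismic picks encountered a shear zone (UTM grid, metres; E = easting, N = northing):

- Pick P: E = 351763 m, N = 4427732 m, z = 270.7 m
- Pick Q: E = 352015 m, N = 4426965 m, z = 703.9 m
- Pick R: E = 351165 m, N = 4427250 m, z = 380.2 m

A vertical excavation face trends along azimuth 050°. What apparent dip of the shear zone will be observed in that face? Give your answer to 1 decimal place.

Let the plane be z = a·E + b·N + c.
Pick Q−Pick P: 252a − 767b = 433.2;  Pick R−Pick P: −598a − 482b = 109.5.
Solving gives a = 0.21515, b = −0.49411.
Unit vector along 050° is (sin 50°, cos 50°) = (0.7660, 0.6428).
Slope in that direction = a·(0.7660) + b·(0.6428) = −0.15279.
Apparent dip = arctan|0.15279| = 8.7° (true dip is 28.3°, so apparent ≤ true as expected).

8.7°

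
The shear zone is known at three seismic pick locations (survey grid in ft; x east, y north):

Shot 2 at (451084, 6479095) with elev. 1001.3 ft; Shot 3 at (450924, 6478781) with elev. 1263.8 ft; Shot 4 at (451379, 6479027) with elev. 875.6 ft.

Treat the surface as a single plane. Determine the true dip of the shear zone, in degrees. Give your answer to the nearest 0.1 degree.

38.1°

Two edge vectors: Shot 2→Shot 3 = (-160, -314, 262.5), Shot 2→Shot 4 = (295, -68, -125.7).
Normal n = (Shot 2→Shot 3) × (Shot 2→Shot 4) = (57319.8, 57325.5, 103510).
So ∂z/∂x = −n_x/n_z = −0.55376 and ∂z/∂y = −n_y/n_z = −0.55382.
Gradient magnitude |∇z| = √(a² + b²) = √(0.30665 + 0.30671) = 0.78318.
True dip = arctan(0.78318) = 38.1°, dipping toward NE (azimuth ≈ 045°).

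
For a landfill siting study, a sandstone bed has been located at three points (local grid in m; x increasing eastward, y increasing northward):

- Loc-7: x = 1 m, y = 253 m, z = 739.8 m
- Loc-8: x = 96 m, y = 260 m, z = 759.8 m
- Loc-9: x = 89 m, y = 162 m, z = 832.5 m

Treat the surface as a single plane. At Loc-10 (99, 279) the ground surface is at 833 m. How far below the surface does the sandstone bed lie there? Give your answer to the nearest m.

Two edge vectors: Loc-7→Loc-8 = (95, 7, 20), Loc-7→Loc-9 = (88, -91, 92.7).
Normal n = (Loc-7→Loc-8) × (Loc-7→Loc-9) = (2468.9, -7046.5, -9261).
So ∂z/∂x = −n_x/n_z = 0.26659 and ∂z/∂y = −n_y/n_z = −0.76088.
Intercept c from Loc-7: 739.8 − 0.27 + 192.50 = 932.04.
At (99, 279): z_contact = 26.4 − 212.3 + 932.04 = 746.1 m.
Depth below ground = 833 − 746.1 = 87 m.

87 m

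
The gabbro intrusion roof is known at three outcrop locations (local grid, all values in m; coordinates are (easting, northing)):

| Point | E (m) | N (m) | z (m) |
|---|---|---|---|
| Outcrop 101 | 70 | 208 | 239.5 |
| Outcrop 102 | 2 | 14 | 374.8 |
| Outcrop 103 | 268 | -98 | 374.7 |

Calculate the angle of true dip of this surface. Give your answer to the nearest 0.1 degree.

33.4°

Two edge vectors: Outcrop 101→Outcrop 102 = (-68, -194, 135.3), Outcrop 101→Outcrop 103 = (198, -306, 135.2).
Normal n = (Outcrop 101→Outcrop 102) × (Outcrop 101→Outcrop 103) = (15173, 35983, 59220).
So ∂z/∂E = −n_x/n_z = −0.25621 and ∂z/∂N = −n_y/n_z = −0.60762.
Gradient magnitude |∇z| = √(a² + b²) = √(0.06565 + 0.36920) = 0.65943.
True dip = arctan(0.65943) = 33.4°, dipping toward NNE (azimuth ≈ 023°).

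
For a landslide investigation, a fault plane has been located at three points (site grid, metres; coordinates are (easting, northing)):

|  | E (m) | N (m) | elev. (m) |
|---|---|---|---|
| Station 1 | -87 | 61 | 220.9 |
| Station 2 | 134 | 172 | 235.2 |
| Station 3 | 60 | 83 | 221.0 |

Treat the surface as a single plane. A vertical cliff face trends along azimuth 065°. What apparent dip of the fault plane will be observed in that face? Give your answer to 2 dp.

3.02°

Let the plane be z = a·E + b·N + c.
Station 2−Station 1: 221a + 111b = 14.3;  Station 3−Station 1: 147a + 22b = 0.1.
Solving gives a = −0.02649, b = 0.18158.
Unit vector along 065° is (sin 65°, cos 65°) = (0.9063, 0.4226).
Slope in that direction = a·(0.9063) + b·(0.4226) = 0.05273.
Apparent dip = arctan|0.05273| = 3.02° (true dip is 10.4°, so apparent ≤ true as expected).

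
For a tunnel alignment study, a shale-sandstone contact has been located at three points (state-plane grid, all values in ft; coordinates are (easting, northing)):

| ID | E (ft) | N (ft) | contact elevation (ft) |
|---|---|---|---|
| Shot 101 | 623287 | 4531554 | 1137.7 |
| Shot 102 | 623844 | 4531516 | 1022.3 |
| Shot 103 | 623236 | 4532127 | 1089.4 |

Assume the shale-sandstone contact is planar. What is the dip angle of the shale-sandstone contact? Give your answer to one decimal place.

Let the plane be z = a·E + b·N + c.
Shot 102−Shot 101: 557a − 38b = −115.4;  Shot 103−Shot 101: −51a + 573b = −48.3.
Solving gives a = −0.21423, b = −0.10336.
Gradient magnitude |∇z| = √(a² + b²) = √(0.04590 + 0.01068) = 0.23786.
True dip = arctan(0.23786) = 13.4°, dipping toward ENE (azimuth ≈ 064°).

13.4°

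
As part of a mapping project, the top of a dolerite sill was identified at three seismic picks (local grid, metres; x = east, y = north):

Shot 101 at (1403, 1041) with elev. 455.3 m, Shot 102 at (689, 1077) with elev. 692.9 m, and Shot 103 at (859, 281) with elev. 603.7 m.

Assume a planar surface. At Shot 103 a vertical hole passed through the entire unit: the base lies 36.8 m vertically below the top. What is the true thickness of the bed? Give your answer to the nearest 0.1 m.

Let the plane be z = a·x + b·y + c.
Shot 102−Shot 101: −714a + 36b = 237.6;  Shot 103−Shot 101: −544a − 760b = 148.4.
Solving gives a = −0.33068, b = 0.04144.
|∇z| = √(a²+b²) = 0.33327, so dip δ = arctan(0.33327) = 18.43°.
True thickness = vertical thickness × cos δ = 36.8 × cos 18.43° = 34.9 m.

34.9 m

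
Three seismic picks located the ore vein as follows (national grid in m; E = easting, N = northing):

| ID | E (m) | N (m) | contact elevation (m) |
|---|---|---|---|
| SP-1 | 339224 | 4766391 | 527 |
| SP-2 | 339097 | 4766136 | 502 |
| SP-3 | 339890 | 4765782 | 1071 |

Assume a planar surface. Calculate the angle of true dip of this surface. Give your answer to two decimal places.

33.34°

Two edge vectors: SP-1→SP-2 = (-127, -255, -25), SP-1→SP-3 = (666, -609, 544).
Normal n = (SP-1→SP-2) × (SP-1→SP-3) = (-153945, 52438, 247173).
So ∂z/∂E = −n_x/n_z = 0.62282 and ∂z/∂N = −n_y/n_z = −0.21215.
Gradient magnitude |∇z| = √(a² + b²) = √(0.38791 + 0.04501) = 0.65796.
True dip = arctan(0.65796) = 33.34°, dipping toward WNW (azimuth ≈ 289°).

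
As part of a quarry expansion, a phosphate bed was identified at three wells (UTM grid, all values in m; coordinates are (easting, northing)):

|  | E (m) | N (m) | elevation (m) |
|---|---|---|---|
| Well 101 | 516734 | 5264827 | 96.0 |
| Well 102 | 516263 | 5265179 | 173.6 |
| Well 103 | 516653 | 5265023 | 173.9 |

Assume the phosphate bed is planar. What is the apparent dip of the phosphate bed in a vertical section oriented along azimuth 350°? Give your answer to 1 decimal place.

23.6°

Two edge vectors: Well 101→Well 102 = (-471, 352, 77.6), Well 101→Well 103 = (-81, 196, 77.9).
Normal n = (Well 101→Well 102) × (Well 101→Well 103) = (12211.2, 30405.3, -63804).
So ∂z/∂E = −n_x/n_z = 0.19139 and ∂z/∂N = −n_y/n_z = 0.47654.
Unit vector along 350° is (sin 350°, cos 350°) = (-0.1736, 0.9848).
Slope in that direction = a·(-0.1736) + b·(0.9848) = 0.43607.
Apparent dip = arctan|0.43607| = 23.6° (true dip is 27.2°, so apparent ≤ true as expected).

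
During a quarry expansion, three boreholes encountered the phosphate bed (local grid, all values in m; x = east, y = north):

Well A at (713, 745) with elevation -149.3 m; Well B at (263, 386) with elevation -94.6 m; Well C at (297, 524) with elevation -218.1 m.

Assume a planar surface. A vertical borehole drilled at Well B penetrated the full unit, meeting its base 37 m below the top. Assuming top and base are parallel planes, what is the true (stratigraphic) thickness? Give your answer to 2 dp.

Two edge vectors: Well A→Well B = (-450, -359, 54.7), Well A→Well C = (-416, -221, -68.8).
Normal n = (Well A→Well B) × (Well A→Well C) = (36787.9, -53715.2, -49894).
So ∂z/∂x = −n_x/n_z = 0.73732 and ∂z/∂y = −n_y/n_z = −1.07659.
|∇z| = √(a²+b²) = 1.30487, so dip δ = arctan(1.30487) = 52.53°.
True thickness = vertical thickness × cos δ = 37 × cos 52.53° = 22.51 m.

22.51 m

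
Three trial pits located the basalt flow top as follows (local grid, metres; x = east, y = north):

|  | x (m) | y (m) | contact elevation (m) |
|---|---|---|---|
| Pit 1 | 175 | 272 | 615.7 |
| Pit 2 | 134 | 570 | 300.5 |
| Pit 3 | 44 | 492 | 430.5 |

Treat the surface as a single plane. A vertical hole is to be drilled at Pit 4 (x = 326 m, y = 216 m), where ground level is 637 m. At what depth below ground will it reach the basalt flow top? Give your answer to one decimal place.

29.6 m

Two edge vectors: Pit 1→Pit 2 = (-41, 298, -315.2), Pit 1→Pit 3 = (-131, 220, -185.2).
Normal n = (Pit 1→Pit 2) × (Pit 1→Pit 3) = (14154.4, 33698, 30018).
So ∂z/∂x = −n_x/n_z = −0.47153 and ∂z/∂y = −n_y/n_z = −1.12259.
Intercept c from Pit 1: 615.7 + 82.52 + 305.35 = 1003.56.
At (326, 216): z_contact = −153.72 − 242.48 + 1003.56 = 607.36 m.
Depth below ground = 637 − 607.36 = 29.6 m.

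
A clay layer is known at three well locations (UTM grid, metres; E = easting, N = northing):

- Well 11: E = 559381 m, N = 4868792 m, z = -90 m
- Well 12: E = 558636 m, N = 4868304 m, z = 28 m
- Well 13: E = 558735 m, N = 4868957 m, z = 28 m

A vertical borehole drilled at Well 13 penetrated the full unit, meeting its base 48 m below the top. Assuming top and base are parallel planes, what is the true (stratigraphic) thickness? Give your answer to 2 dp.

47.26 m

Let the plane be z = a·E + b·N + c.
Well 12−Well 11: −745a − 488b = 118;  Well 13−Well 11: −646a + 165b = 118.
Solving gives a = −0.17585, b = 0.02666.
|∇z| = √(a²+b²) = 0.17786, so dip δ = arctan(0.17786) = 10.09°.
True thickness = vertical thickness × cos δ = 48 × cos 10.09° = 47.26 m.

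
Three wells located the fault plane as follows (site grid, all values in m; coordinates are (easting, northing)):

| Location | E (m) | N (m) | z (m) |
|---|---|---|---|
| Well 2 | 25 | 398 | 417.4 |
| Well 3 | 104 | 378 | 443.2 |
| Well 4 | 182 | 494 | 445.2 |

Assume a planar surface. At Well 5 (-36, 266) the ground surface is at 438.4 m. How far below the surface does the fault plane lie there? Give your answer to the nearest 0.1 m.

15.4 m

Let the plane be z = a·E + b·N + c.
Well 3−Well 2: 79a − 20b = 25.8;  Well 4−Well 2: 157a + 96b = 27.8.
Solving gives a = 0.28280, b = −0.17292.
Then c = 417.4 − a·25 − b·398 = 479.15.
At (-36, 266): z_contact = −10.18 − 46.00 + 479.15 = 422.97 m.
Depth below ground = 438.4 − 422.97 = 15.4 m.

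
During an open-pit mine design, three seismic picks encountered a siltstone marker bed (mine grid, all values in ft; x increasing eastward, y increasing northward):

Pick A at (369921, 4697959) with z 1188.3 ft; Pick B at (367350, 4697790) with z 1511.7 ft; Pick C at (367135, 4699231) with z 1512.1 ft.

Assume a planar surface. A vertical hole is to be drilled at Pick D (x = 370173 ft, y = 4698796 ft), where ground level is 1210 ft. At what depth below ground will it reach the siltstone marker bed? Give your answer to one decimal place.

Let the plane be z = a·x + b·y + c.
Pick B−Pick A: −2571a − 169b = 323.4;  Pick C−Pick A: −2786a + 1272b = 323.8.
Solving gives a = −0.124584018, b = −0.018310593.
Then c = 1188.3 − a·369921 − b·4697959 = 133296.96.
At (370173, 4698796): z_contact = −46117.64 − 86037.74 + 133296.96 = 1141.58 ft.
Depth below ground = 1210 − 1141.58 = 68.4 ft.

68.4 ft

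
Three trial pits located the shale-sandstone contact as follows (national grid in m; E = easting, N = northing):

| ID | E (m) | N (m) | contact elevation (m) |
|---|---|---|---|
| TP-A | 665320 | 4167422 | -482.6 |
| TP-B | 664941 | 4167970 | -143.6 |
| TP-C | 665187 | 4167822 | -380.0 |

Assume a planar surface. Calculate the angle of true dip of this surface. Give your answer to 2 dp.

Two edge vectors: TP-A→TP-B = (-379, 548, 339), TP-A→TP-C = (-133, 400, 102.6).
Normal n = (TP-A→TP-B) × (TP-A→TP-C) = (-79375.2, -6201.6, -78716).
So ∂z/∂E = −n_x/n_z = −1.00837 and ∂z/∂N = −n_y/n_z = −0.07878.
Gradient magnitude |∇z| = √(a² + b²) = √(1.01682 + 0.00621) = 1.01145.
True dip = arctan(1.01145) = 45.33°, dipping toward E (azimuth ≈ 086°).

45.33°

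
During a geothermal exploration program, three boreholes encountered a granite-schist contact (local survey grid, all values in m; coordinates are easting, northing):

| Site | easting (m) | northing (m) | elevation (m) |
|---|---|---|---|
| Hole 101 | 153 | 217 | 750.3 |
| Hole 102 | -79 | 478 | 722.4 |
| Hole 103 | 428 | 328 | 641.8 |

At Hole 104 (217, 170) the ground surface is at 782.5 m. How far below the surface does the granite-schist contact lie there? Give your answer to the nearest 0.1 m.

Two edge vectors: Hole 101→Hole 102 = (-232, 261, -27.9), Hole 101→Hole 103 = (275, 111, -108.5).
Normal n = (Hole 101→Hole 102) × (Hole 101→Hole 103) = (-25221.6, -32844.5, -97527).
So ∂z/∂easting = −n_x/n_z = −0.25861 and ∂z/∂northing = −n_y/n_z = −0.33677.
Intercept c from Hole 101: 750.3 + 39.57 + 73.08 = 862.95.
At (217, 170): z_contact = −56.12 − 57.25 + 862.95 = 749.58 m.
Depth below ground = 782.5 − 749.58 = 32.9 m.

32.9 m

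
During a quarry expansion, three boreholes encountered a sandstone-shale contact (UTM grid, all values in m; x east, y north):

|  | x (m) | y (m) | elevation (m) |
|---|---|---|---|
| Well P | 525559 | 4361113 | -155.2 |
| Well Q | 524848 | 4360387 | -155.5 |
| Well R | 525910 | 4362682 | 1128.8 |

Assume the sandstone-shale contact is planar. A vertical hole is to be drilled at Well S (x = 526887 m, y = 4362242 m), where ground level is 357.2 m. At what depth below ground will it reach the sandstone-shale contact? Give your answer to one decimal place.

752.6 m

Two edge vectors: Well P→Well Q = (-711, -726, -0.3), Well P→Well R = (351, 1569, 1284).
Normal n = (Well P→Well Q) × (Well P→Well R) = (-931713.3, 912818.7, -860733).
So ∂z/∂x = −n_x/n_z = −1.082464946 and ∂z/∂y = −n_y/n_z = 1.060513191.
Intercept c from Well P: -155.2 + 568899.19 − 4625017.86 = −4056273.87.
At (526887, 4362242): z_contact = −570336.71 + 4626215.18 − 4056273.87 = -395.39 m.
Depth below ground = 357.2 − (-395.39) = 752.6 m.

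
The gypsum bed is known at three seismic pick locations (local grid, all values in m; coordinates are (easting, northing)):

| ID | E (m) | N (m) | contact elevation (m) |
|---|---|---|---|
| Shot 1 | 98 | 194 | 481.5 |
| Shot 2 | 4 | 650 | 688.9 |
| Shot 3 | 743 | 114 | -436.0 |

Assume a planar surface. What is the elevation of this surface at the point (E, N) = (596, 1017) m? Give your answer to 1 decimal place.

Let the plane be z = a·E + b·N + c.
Shot 2−Shot 1: −94a + 456b = 207.4;  Shot 3−Shot 1: 645a − 80b = −917.5.
Solving gives a = −1.401912, b = 0.165834.
Then c = 481.5 − a·98 − b·194 = 586.72.
At (596, 1017): z = −835.5 + 168.7 + 586.72 = -80.2 m.

-80.2 m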